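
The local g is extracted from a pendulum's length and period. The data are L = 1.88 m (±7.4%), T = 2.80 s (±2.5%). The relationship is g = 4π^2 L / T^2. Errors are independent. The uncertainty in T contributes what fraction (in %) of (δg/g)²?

(δg/g)² = (1·δL/L)² + (-2·δT/T)²
  L term: (1×0.0740)² = 0.00548
  T term: (-2×0.0250)² = 0.00250
Total = 0.00798. Share from T = 0.00250/0.00798 = 0.313.

31.3%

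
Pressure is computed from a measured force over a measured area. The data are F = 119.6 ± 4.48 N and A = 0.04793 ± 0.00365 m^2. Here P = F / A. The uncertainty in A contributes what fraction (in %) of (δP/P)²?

(δP/P)² = (1·δF/F)² + (-1·δA/A)²
  F term: (1×0.0375)² = 0.00140
  A term: (-1×0.0762)² = 0.00580
Total = 0.00720. Share from A = 0.00580/0.00720 = 0.805.

80.5%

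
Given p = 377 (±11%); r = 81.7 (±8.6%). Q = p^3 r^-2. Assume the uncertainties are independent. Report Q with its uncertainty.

Q is a product of powers, so relative uncertainties combine in quadrature:
  (3·δp/p)² = (3×0.110)² = 0.109;  (-2·δr/r)² = (-2×0.0860)² = 0.0296
δQ/Q = √(0.138) = 0.372
Q = 8030, so δQ = 0.372 × 8030 = 2990.

8030 ± 2990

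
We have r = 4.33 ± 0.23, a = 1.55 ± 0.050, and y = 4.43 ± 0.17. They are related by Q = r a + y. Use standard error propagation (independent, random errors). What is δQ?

0.450

Let p = r·a = 6.71. δp/p = √((1·δr/r)² + (1·δa/a)²) = √(0.00282 + 0.00104) = 0.0621, so δp = 0.417.
Q = p + y: δQ = √(δp² + δy²) = √(0.174 + 0.0289) = 0.450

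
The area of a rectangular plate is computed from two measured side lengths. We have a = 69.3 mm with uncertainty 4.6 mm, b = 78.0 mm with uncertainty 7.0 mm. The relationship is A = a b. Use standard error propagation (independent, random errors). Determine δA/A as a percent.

For a monomial A ∝ a, b, fractional errors add in quadrature:
  (1·δa/a)² = (1×0.0664)² = 0.00441;  (1·δb/b)² = (1×0.0897)² = 0.00805
δA/A = √(0.0125) = 0.112

11.2%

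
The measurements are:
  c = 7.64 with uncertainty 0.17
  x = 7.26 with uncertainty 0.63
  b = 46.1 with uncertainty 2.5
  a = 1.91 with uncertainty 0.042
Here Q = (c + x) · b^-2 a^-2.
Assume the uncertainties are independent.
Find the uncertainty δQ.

Let u = c + x = 14.9. δu = √(δc² + δx²) = √(0.0289 + 0.397) = 0.653, so δu/u = 0.0438.
Q is then a monomial in u, b, a:
δQ/Q = √((δu/u)² + (-2·δb/b)² + (-2·δa/a)²) = √(0.00192 + 0.0118 + 0.00193) = 0.125
Q = 0.00192, so δQ = 0.125 × 0.00192 = 0.000240.

0.000240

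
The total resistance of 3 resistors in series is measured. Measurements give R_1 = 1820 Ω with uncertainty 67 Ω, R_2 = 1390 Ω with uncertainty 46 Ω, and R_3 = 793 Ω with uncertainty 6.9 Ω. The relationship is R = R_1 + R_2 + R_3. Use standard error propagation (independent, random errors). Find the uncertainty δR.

81.6 Ω

R is a linear combination, so absolute uncertainties add in quadrature:
  (δR_1)² = 4490;  (δR_2)² = 2120;  (δR_3)² = 47.6
δR = √(6650) = 81.6 Ω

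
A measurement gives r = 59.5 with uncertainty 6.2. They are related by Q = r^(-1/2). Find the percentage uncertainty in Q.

Q ∝ r^(-1/2), so δQ/Q = |−½| · δr/r = 0.5 × 0.104 = 0.0521.

5.21%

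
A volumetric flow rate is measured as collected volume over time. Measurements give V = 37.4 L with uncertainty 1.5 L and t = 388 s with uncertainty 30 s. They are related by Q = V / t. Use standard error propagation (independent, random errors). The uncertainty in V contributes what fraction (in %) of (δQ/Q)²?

21.2%

(δQ/Q)² = (1·δV/V)² + (-1·δt/t)²
  V term: (1×0.0401)² = 0.00161
  t term: (-1×0.0773)² = 0.00598
Total = 0.00759. Share from V = 0.00161/0.00759 = 0.212.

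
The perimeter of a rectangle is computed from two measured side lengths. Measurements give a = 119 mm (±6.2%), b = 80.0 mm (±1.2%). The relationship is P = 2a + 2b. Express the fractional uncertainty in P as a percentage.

P is a linear combination, so absolute uncertainties add in quadrature:
  (2·δa)² = 218;  (2·δb)² = 3.69
δP = √(221) = 14.9 mm
P = 398 mm, so δP/P = 14.9/398 = 0.0374.

3.74%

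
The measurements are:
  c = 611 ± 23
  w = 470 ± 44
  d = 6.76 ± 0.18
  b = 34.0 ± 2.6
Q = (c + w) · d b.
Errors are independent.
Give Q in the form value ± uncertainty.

(2.48 ± 0.231) × 10^5

Let u = c + w = 1080. δu = √(δc² + δw²) = √(529 + 1940) = 49.6, so δu/u = 0.0459.
Q is then a monomial in u, d, b:
δQ/Q = √((δu/u)² + (1·δd/d)² + (1·δb/b)²) = √(0.00211 + 0.000709 + 0.00585) = 0.0931
Q = 2.48e+05, so δQ = 0.0931 × 2.48e+05 = 23100.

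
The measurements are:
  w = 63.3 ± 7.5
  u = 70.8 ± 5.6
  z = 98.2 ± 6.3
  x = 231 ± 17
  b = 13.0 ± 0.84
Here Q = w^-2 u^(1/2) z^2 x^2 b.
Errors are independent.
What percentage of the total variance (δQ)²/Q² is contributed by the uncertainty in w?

(δQ/Q)² = (-2·δw/w)² + (½·δu/u)² + (2·δz/z)² + (2·δx/x)² + (1·δb/b)²
  w term: (-2×0.118)² = 0.0562
  u term: (0.5×0.0791)² = 0.00156
  z term: (2×0.0642)² = 0.0165
  x term: (2×0.0736)² = 0.0217
  b term: (1×0.0646)² = 0.00418
Total = 0.100. Share from w = 0.0562/0.100 = 0.561.

56.1%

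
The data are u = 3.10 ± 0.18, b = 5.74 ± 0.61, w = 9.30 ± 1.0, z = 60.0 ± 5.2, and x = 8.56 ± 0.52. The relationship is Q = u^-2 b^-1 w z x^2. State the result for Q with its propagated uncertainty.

Relative error in a monomial: (δQ/Q)² = Σ (nᵢ · δxᵢ/xᵢ)².
  (-2·δu/u)² = (-2×0.0581)² = 0.0135;  (-1·δb/b)² = (-1×0.106)² = 0.0113;  (1·δw/w)² = (1×0.108)² = 0.0116;  (1·δz/z)² = (1×0.0867)² = 0.00751;  (2·δx/x)² = (2×0.0607)² = 0.0148
δQ/Q = √(0.0586) = 0.242
Q = 741, so δQ = 0.242 × 741 = 179.

741 ± 179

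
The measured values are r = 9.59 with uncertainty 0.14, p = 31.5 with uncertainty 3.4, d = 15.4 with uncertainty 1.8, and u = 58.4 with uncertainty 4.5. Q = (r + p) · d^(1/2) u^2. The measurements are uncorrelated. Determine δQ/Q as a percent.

18.4%

Let w = r + p = 41.1. δw = √(δr² + δp²) = √(0.0196 + 11.6) = 3.40, so δw/w = 0.0828.
Q is then a monomial in w, d, u:
δQ/Q = √((δw/w)² + (½·δd/d)² + (2·δu/u)²) = √(0.00686 + 0.00342 + 0.0237) = 0.184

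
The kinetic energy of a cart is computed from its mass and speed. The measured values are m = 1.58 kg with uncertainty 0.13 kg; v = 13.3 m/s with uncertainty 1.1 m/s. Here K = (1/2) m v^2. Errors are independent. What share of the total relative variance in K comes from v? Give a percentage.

80.2%

(δK/K)² = (1·δm/m)² + (2·δv/v)²
  m term: (1×0.0823)² = 0.00677
  v term: (2×0.0827)² = 0.0274
Total = 0.0341. Share from v = 0.0274/0.0341 = 0.802.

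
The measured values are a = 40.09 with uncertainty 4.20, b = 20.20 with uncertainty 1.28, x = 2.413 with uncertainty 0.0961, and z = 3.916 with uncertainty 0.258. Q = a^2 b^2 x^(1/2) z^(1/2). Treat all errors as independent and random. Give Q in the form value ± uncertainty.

Each factor contributes (exponent × relative error)² to (δQ/Q)²:
  (2·δa/a)² = (2×0.105)² = 0.0439;  (2·δb/b)² = (2×0.0634)² = 0.0161;  (½·δx/x)² = (0.5×0.0398)² = 0.000397;  (½·δz/z)² = (0.5×0.0659)² = 0.00109
δQ/Q = √(0.0614) = 0.248
Q = 2.016e+06, so δQ = 0.248 × 2.016e+06 = 5e+05.

(2.016 ± 0.500) × 10^6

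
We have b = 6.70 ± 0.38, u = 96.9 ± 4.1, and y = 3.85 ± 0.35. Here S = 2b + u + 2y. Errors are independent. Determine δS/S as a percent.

3.58%

Each term contributes (cᵢ δxᵢ)² to (δS)²:
  (2·δb)² = 0.578;  (δu)² = 16.8;  (2·δy)² = 0.490
δS = √(17.9) = 4.23
S = 118, so δS/S = 4.23/118 = 0.0358.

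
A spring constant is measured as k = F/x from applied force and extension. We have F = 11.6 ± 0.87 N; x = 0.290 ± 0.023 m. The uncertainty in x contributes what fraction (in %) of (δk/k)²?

52.8%

(δk/k)² = (1·δF/F)² + (-1·δx/x)²
  F term: (1×0.0750)² = 0.00562
  x term: (-1×0.0793)² = 0.00629
Total = 0.0119. Share from x = 0.00629/0.0119 = 0.528.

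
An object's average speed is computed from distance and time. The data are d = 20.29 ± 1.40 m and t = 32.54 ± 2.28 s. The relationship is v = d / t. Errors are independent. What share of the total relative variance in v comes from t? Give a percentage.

(δv/v)² = (1·δd/d)² + (-1·δt/t)²
  d term: (1×0.0690)² = 0.00476
  t term: (-1×0.0701)² = 0.00491
Total = 0.00967. Share from t = 0.00491/0.00967 = 0.508.

50.8%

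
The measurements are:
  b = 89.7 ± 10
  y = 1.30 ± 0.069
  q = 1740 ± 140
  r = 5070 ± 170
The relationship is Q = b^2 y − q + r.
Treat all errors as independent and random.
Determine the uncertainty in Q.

Let p = b^2·y = 10500. δp/p = √((2·δb/b)² + (1·δy/y)²) = √(0.0497 + 0.00282) = 0.229, so δp = 2400.
Q = p − q + r: δQ = √(δp² + δq² + δr²) = √(5.75e+06 + 19600 + 28900) = 2410

2410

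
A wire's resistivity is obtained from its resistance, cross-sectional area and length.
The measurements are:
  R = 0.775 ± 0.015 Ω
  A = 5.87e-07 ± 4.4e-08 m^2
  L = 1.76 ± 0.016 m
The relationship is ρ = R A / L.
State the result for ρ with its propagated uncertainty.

(2.58 ± 0.201) × 10^-7 Ω·m

For a monomial ρ ∝ R, A, L^-1, fractional errors add in quadrature:
  (1·δR/R)² = (1×0.0194)² = 0.000375;  (1·δA/A)² = (1×0.0750)² = 0.00562;  (-1·δL/L)² = (-1×0.00909)² = 8.26e-05
δρ/ρ = √(0.00608) = 0.0779
ρ = 2.58e-07 Ω·m, so δρ = 0.0779 × 2.58e-07 = 2.01e-08 Ω·m.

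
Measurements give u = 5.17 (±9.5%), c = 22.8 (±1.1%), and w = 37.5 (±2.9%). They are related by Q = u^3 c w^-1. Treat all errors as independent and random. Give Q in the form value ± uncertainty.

Q is a product of powers, so relative uncertainties combine in quadrature:
  (3·δu/u)² = (3×0.0950)² = 0.0812;  (1·δc/c)² = (1×0.0110)² = 0.000121;  (-1·δw/w)² = (-1×0.0290)² = 0.000841
δQ/Q = √(0.0822) = 0.287
Q = 84.0, so δQ = 0.287 × 84.0 = 24.1.

84.0 ± 24.1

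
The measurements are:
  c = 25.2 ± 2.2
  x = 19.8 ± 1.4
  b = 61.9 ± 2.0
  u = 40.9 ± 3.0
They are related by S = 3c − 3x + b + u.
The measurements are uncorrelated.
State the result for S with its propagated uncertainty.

119 ± 8.61

Sums and differences: (δS)² = Σ (cᵢ δxᵢ)².
  (3·δc)² = 43.6;  (3·δx)² = 17.6;  (δb)² = 4.00;  (δu)² = 9.00
δS = √(74.2) = 8.61
S = 119.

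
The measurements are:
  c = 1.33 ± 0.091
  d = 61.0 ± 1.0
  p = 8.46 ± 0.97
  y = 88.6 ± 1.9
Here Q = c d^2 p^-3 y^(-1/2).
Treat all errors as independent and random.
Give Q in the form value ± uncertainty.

For a monomial Q ∝ c, d^2, p^-3, y^(-1/2), fractional errors add in quadrature:
  (1·δc/c)² = (1×0.0684)² = 0.00468;  (2·δd/d)² = (2×0.0164)² = 0.00107;  (-3·δp/p)² = (-3×0.115)² = 0.118;  (−½·δy/y)² = (-0.5×0.0214)² = 0.000115
δQ/Q = √(0.124) = 0.352
Q = 0.868, so δQ = 0.352 × 0.868 = 0.306.

0.868 ± 0.306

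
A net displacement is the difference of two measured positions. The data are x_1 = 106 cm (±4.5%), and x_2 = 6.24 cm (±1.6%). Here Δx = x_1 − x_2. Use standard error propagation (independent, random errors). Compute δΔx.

4.77 cm

Each term contributes (cᵢ δxᵢ)² to (δΔx)²:
  (δx_1)² = 22.8;  (δx_2)² = 0.00997
δΔx = √(22.8) = 4.77 cm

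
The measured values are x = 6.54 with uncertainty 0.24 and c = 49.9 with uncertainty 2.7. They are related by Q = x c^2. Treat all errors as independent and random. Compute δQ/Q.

Products/powers → add relative errors in quadrature, weighted by exponent:
  (1·δx/x)² = (1×0.0367)² = 0.00135;  (2·δc/c)² = (2×0.0541)² = 0.0117
δQ/Q = √(0.0131) = 0.114

0.114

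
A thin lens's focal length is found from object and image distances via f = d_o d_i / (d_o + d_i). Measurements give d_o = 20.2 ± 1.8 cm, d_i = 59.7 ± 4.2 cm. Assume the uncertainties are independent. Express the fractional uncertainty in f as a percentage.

6.89%

∂f/∂d_o = (d_i/(d_o+d_i))² = 0.558;  ∂f/∂d_i = (d_o/(d_o+d_i))² = 0.0639
δf = √((∂f/∂d_o · δd_o)² + (∂f/∂d_i · δd_i)²) = √(1.01 + 0.0721) = 1.04 cm
f = 15.1 cm, so δf/f = 1.04/15.1 = 0.0689.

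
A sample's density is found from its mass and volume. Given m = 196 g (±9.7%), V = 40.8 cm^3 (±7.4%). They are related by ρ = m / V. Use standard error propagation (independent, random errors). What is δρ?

0.586 g/cm^3

Since ρ is a product/quotient, work with relative uncertainties:
  (1·δm/m)² = (1×0.0970)² = 0.00941;  (-1·δV/V)² = (-1×0.0740)² = 0.00548
δρ/ρ = √(0.0149) = 0.122
ρ = 4.80 g/cm^3, so δρ = 0.122 × 4.80 = 0.586 g/cm^3.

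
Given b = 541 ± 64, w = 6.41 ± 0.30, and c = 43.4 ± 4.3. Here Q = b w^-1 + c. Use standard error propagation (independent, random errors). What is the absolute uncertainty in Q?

Let p = b·w^-1 = 84.4. δp/p = √((1·δb/b)² + (-1·δw/w)²) = √(0.0140 + 0.00219) = 0.127, so δp = 10.7.
Q = p + c: δQ = √(δp² + δc²) = √(115 + 18.5) = 11.6

11.6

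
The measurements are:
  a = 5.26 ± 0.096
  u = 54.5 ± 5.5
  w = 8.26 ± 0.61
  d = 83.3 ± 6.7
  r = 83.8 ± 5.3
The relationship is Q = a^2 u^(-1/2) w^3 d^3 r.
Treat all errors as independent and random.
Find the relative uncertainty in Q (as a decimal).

0.339

For a monomial Q ∝ a^2, u^(-1/2), w^3, d^3, r, fractional errors add in quadrature:
  (2·δa/a)² = (2×0.0183)² = 0.00133;  (−½·δu/u)² = (-0.5×0.101)² = 0.00255;  (3·δw/w)² = (3×0.0738)² = 0.0491;  (3·δd/d)² = (3×0.0804)² = 0.0582;  (1·δr/r)² = (1×0.0632)² = 0.00400
δQ/Q = √(0.115) = 0.339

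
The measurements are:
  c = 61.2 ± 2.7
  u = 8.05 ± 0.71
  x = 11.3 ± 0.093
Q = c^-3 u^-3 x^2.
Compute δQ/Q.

0.296

Q is a product of powers, so relative uncertainties combine in quadrature:
  (-3·δc/c)² = (-3×0.0441)² = 0.0175;  (-3·δu/u)² = (-3×0.0882)² = 0.0700;  (2·δx/x)² = (2×0.00823)² = 0.000271
δQ/Q = √(0.0878) = 0.296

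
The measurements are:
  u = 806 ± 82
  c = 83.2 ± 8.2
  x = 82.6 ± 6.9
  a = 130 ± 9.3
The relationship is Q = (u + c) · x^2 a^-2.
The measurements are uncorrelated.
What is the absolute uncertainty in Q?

85.7

Let w = u + c = 889. δw = √(δu² + δc²) = √(6720 + 67.2) = 82.4, so δw/w = 0.0927.
Q is then a monomial in w, x, a:
δQ/Q = √((δw/w)² + (2·δx/x)² + (-2·δa/a)²) = √(0.00859 + 0.0279 + 0.0205) = 0.239
Q = 359, so δQ = 0.239 × 359 = 85.7.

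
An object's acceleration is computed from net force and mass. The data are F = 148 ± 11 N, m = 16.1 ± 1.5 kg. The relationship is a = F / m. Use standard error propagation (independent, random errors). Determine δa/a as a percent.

11.9%

For a monomial a ∝ F, m^-1, fractional errors add in quadrature:
  (1·δF/F)² = (1×0.0743)² = 0.00552;  (-1·δm/m)² = (-1×0.0932)² = 0.00868
δa/a = √(0.0142) = 0.119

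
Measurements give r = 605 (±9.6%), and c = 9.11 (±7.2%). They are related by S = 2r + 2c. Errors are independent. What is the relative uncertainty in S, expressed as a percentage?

For a sum/difference, combine absolute errors in quadrature:
  (2·δr)² = 13500;  (2·δc)² = 1.72
δS = √(13500) = 116
S = 1230, so δS/S = 116/1230 = 0.0946.

9.46%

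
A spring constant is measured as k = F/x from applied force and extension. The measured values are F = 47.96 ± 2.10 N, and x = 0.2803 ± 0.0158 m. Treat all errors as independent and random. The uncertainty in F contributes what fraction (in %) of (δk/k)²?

(δk/k)² = (1·δF/F)² + (-1·δx/x)²
  F term: (1×0.0438)² = 0.00192
  x term: (-1×0.0564)² = 0.00318
Total = 0.00509. Share from F = 0.00192/0.00509 = 0.376.

37.6%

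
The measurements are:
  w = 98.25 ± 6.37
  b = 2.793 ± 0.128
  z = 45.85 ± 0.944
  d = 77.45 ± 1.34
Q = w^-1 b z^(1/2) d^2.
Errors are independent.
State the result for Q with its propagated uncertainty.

1155 ± 101

Q is a product of powers, so relative uncertainties combine in quadrature:
  (-1·δw/w)² = (-1×0.0648)² = 0.00420;  (1·δb/b)² = (1×0.0458)² = 0.00210;  (½·δz/z)² = (0.5×0.0206)² = 0.000106;  (2·δd/d)² = (2×0.0173)² = 0.00120
δQ/Q = √(0.00761) = 0.0872
Q = 1155, so δQ = 0.0872 × 1155 = 101.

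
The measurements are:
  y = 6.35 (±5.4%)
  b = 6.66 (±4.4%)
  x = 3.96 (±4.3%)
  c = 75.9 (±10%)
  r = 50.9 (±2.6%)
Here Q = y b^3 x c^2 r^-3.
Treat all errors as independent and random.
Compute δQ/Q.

0.261

Products/powers → add relative errors in quadrature, weighted by exponent:
  (1·δy/y)² = (1×0.0540)² = 0.00292;  (3·δb/b)² = (3×0.0440)² = 0.0174;  (1·δx/x)² = (1×0.0430)² = 0.00185;  (2·δc/c)² = (2×0.100)² = 0.0400;  (-3·δr/r)² = (-3×0.0260)² = 0.00608
δQ/Q = √(0.0683) = 0.261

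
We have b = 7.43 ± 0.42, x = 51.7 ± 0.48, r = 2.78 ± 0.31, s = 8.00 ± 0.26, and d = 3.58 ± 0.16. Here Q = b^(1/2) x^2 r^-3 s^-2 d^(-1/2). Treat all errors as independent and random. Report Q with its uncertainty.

2.80 ± 0.961

Q is a product of powers, so relative uncertainties combine in quadrature:
  (½·δb/b)² = (0.5×0.0565)² = 0.000799;  (2·δx/x)² = (2×0.00928)² = 0.000345;  (-3·δr/r)² = (-3×0.112)² = 0.112;  (-2·δs/s)² = (-2×0.0325)² = 0.00423;  (−½·δd/d)² = (-0.5×0.0447)² = 0.000499
δQ/Q = √(0.118) = 0.343
Q = 2.80, so δQ = 0.343 × 2.80 = 0.961.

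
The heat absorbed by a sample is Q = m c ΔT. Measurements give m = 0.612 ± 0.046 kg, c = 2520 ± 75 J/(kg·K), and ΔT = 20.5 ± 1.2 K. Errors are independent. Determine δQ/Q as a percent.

Each factor contributes (exponent × relative error)² to (δQ/Q)²:
  (1·δm/m)² = (1×0.0752)² = 0.00565;  (1·δc/c)² = (1×0.0298)² = 0.000886;  (1·δΔT/ΔT)² = (1×0.0585)² = 0.00343
δQ/Q = √(0.00996) = 0.0998

9.98%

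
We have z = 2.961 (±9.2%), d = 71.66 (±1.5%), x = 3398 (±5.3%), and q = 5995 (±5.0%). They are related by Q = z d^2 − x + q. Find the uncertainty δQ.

Let p = z·d^2 = 15210. δp/p = √((1·δz/z)² + (2·δd/d)²) = √(0.00846 + 0.000900) = 0.0968, so δp = 1470.
Q = p − x + q: δQ = √(δp² + δx² + δq²) = √(2.16e+06 + 32400 + 89900) = 1510

1510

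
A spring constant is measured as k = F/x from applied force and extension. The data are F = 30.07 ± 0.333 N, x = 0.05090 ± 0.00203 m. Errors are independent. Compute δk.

k is a product of powers, so relative uncertainties combine in quadrature:
  (1·δF/F)² = (1×0.0111)² = 0.000123;  (-1·δx/x)² = (-1×0.0399)² = 0.00159
δk/k = √(0.00171) = 0.0414
k = 590.8 N/m, so δk = 0.0414 × 590.8 = 24.5 N/m.

24.5 N/m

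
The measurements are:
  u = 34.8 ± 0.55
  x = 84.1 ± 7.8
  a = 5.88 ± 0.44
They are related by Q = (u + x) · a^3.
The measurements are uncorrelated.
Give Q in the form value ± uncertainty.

24200 ± 5650

Let w = u + x = 119. δw = √(δu² + δx²) = √(0.303 + 60.8) = 7.82, so δw/w = 0.0658.
Q is then a monomial in w, a:
δQ/Q = √((δw/w)² + (3·δa/a)²) = √(0.00432 + 0.0504) = 0.234
Q = 24200, so δQ = 0.234 × 24200 = 5650.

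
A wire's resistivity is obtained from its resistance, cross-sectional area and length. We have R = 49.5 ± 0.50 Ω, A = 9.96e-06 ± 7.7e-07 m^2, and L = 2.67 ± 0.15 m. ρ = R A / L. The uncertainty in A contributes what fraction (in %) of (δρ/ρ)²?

64.7%

(δρ/ρ)² = (1·δR/R)² + (1·δA/A)² + (-1·δL/L)²
  R term: (1×0.0101)² = 0.000102
  A term: (1×0.0773)² = 0.00598
  L term: (-1×0.0562)² = 0.00316
Total = 0.00923. Share from A = 0.00598/0.00923 = 0.647.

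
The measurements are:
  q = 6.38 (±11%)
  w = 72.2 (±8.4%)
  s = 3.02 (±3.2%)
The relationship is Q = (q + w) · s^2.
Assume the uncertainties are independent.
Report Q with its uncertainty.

717 ± 72.1

Let u = q + w = 78.6. δu = √(δq² + δw²) = √(0.493 + 36.8) = 6.11, so δu/u = 0.0777.
Q is then a monomial in u, s:
δQ/Q = √((δu/u)² + (2·δs/s)²) = √(0.00604 + 0.00410) = 0.101
Q = 717, so δQ = 0.101 × 717 = 72.1.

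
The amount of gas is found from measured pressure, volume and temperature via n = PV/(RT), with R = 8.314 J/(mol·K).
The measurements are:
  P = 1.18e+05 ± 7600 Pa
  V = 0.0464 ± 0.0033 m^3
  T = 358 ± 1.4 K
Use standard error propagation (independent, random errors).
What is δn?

0.177 mol

Each factor contributes (exponent × relative error)² to (δn/n)²:
  (1·δP/P)² = (1×0.0644)² = 0.00415;  (1·δV/V)² = (1×0.0711)² = 0.00506;  (-1·δT/T)² = (-1×0.00391)² = 1.53e-05
δn/n = √(0.00922) = 0.0960
n = 1.84 mol, so δn = 0.0960 × 1.84 = 0.177 mol.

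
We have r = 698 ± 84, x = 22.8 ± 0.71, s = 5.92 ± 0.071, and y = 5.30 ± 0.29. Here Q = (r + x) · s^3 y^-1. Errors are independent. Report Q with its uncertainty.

28200 ± 3770

Let u = r + x = 721. δu = √(δr² + δx²) = √(7060 + 0.504) = 84.0, so δu/u = 0.117.
Q is then a monomial in u, s, y:
δQ/Q = √((δu/u)² + (3·δs/s)² + (-1·δy/y)²) = √(0.0136 + 0.00129 + 0.00299) = 0.134
Q = 28200, so δQ = 0.134 × 28200 = 3770.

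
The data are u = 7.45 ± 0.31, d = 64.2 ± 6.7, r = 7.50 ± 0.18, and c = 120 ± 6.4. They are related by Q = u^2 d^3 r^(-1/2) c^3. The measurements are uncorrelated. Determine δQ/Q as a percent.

36.2%

Relative error in a monomial: (δQ/Q)² = Σ (nᵢ · δxᵢ/xᵢ)².
  (2·δu/u)² = (2×0.0416)² = 0.00693;  (3·δd/d)² = (3×0.104)² = 0.0980;  (−½·δr/r)² = (-0.5×0.0240)² = 0.000144;  (3·δc/c)² = (3×0.0533)² = 0.0256
δQ/Q = √(0.131) = 0.362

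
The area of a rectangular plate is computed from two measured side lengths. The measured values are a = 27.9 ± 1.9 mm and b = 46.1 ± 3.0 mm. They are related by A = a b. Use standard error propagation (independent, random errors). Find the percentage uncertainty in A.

For a monomial A ∝ a, b, fractional errors add in quadrature:
  (1·δa/a)² = (1×0.0681)² = 0.00464;  (1·δb/b)² = (1×0.0651)² = 0.00423
δA/A = √(0.00887) = 0.0942

9.42%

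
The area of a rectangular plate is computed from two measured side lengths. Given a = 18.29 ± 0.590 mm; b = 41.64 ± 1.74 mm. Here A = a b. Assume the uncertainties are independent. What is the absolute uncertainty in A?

40.2 mm^2

Relative error in a monomial: (δA/A)² = Σ (nᵢ · δxᵢ/xᵢ)².
  (1·δa/a)² = (1×0.0323)² = 0.00104;  (1·δb/b)² = (1×0.0418)² = 0.00175
δA/A = √(0.00279) = 0.0528
A = 761.6 mm^2, so δA = 0.0528 × 761.6 = 40.2 mm^2.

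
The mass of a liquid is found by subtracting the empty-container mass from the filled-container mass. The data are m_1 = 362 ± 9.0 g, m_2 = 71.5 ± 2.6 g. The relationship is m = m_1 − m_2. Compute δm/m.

Sums and differences: (δm)² = Σ (cᵢ δxᵢ)².
  (δm_1)² = 81.0;  (δm_2)² = 6.76
δm = √(87.8) = 9.37 g
m = 290 g, so δm/m = 9.37/290 = 0.0322.

0.0322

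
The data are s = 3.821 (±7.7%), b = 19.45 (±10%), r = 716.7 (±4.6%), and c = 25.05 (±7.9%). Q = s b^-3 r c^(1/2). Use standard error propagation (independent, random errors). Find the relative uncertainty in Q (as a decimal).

Relative error in a monomial: (δQ/Q)² = Σ (nᵢ · δxᵢ/xᵢ)².
  (1·δs/s)² = (1×0.0770)² = 0.00593;  (-3·δb/b)² = (-3×0.100)² = 0.0900;  (1·δr/r)² = (1×0.0460)² = 0.00212;  (½·δc/c)² = (0.5×0.0790)² = 0.00156
δQ/Q = √(0.0996) = 0.316

0.316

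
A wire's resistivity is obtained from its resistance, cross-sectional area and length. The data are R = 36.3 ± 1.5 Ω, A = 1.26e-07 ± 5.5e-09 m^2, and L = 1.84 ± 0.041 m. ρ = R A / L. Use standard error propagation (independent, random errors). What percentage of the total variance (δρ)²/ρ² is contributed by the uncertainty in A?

(δρ/ρ)² = (1·δR/R)² + (1·δA/A)² + (-1·δL/L)²
  R term: (1×0.0413)² = 0.00171
  A term: (1×0.0437)² = 0.00191
  L term: (-1×0.0223)² = 0.000497
Total = 0.00411. Share from A = 0.00191/0.00411 = 0.464.

46.4%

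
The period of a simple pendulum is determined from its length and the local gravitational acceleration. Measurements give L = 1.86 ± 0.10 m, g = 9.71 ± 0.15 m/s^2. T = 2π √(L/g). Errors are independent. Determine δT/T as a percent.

Each factor contributes (exponent × relative error)² to (δT/T)²:
  (½·δL/L)² = (0.5×0.0538)² = 0.000723;  (−½·δg/g)² = (-0.5×0.0154)² = 5.97e-05
δT/T = √(0.000782) = 0.0280

2.80%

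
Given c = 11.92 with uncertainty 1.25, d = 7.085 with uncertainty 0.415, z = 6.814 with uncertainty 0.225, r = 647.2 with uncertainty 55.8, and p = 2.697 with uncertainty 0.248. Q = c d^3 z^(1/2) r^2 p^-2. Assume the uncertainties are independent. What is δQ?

2.07e+08

Q is a product of powers, so relative uncertainties combine in quadrature:
  (1·δc/c)² = (1×0.105)² = 0.0110;  (3·δd/d)² = (3×0.0586)² = 0.0309;  (½·δz/z)² = (0.5×0.0330)² = 0.000273;  (2·δr/r)² = (2×0.0862)² = 0.0297;  (-2·δp/p)² = (-2×0.0920)² = 0.0338
δQ/Q = √(0.106) = 0.325
Q = 6.373e+08, so δQ = 0.325 × 6.373e+08 = 2.07e+08.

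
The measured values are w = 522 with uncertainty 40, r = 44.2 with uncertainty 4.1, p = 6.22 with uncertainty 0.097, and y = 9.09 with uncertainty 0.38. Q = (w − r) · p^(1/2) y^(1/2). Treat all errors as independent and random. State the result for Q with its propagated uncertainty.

3590 ± 313

Let u = w − r = 478. δu = √(δw² + δr²) = √(1600 + 16.8) = 40.2, so δu/u = 0.0842.
Q is then a monomial in u, p, y:
δQ/Q = √((δu/u)² + (½·δp/p)² + (½·δy/y)²) = √(0.00708 + 6.08e-05 + 0.000437) = 0.0871
Q = 3590, so δQ = 0.0871 × 3590 = 313.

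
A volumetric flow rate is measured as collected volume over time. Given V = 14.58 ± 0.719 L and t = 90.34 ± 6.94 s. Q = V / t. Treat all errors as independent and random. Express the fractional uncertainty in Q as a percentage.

Products/powers → add relative errors in quadrature, weighted by exponent:
  (1·δV/V)² = (1×0.0493)² = 0.00243;  (-1·δt/t)² = (-1×0.0768)² = 0.00590
δQ/Q = √(0.00833) = 0.0913

9.13%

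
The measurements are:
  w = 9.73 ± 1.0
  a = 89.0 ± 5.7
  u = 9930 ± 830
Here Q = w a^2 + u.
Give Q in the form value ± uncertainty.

87000 ± 12700

Let p = w·a^2 = 77100. δp/p = √((1·δw/w)² + (2·δa/a)²) = √(0.0106 + 0.0164) = 0.164, so δp = 12700.
Q = p + u: δQ = √(δp² + δu²) = √(1.6e+08 + 6.89e+05) = 12700
Q = 87000.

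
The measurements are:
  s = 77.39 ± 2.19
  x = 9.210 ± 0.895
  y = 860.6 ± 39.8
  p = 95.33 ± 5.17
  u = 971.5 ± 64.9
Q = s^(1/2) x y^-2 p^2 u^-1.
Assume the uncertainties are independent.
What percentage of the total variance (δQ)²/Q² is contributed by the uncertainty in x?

(δQ/Q)² = (½·δs/s)² + (1·δx/x)² + (-2·δy/y)² + (2·δp/p)² + (-1·δu/u)²
  s term: (0.5×0.0283)² = 0.000200
  x term: (1×0.0972)² = 0.00944
  y term: (-2×0.0462)² = 0.00856
  p term: (2×0.0542)² = 0.0118
  u term: (-1×0.0668)² = 0.00446
Total = 0.0344. Share from x = 0.00944/0.0344 = 0.274.

27.4%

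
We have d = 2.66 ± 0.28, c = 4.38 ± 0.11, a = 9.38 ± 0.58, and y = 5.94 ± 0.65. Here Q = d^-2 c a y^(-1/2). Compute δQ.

Each factor contributes (exponent × relative error)² to (δQ/Q)²:
  (-2·δd/d)² = (-2×0.105)² = 0.0443;  (1·δc/c)² = (1×0.0251)² = 0.000631;  (1·δa/a)² = (1×0.0618)² = 0.00382;  (−½·δy/y)² = (-0.5×0.109)² = 0.00299
δQ/Q = √(0.0518) = 0.228
Q = 2.38, so δQ = 0.228 × 2.38 = 0.542.

0.542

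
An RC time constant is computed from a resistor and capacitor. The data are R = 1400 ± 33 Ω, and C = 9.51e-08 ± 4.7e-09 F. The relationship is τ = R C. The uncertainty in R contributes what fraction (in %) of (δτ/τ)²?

(δτ/τ)² = (1·δR/R)² + (1·δC/C)²
  R term: (1×0.0236)² = 0.000556
  C term: (1×0.0494)² = 0.00244
Total = 0.00300. Share from R = 0.000556/0.00300 = 0.185.

18.5%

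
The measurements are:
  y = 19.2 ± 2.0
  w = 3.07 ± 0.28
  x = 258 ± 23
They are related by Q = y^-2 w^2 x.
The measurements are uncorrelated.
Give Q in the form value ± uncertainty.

Relative error in a monomial: (δQ/Q)² = Σ (nᵢ · δxᵢ/xᵢ)².
  (-2·δy/y)² = (-2×0.104)² = 0.0434;  (2·δw/w)² = (2×0.0912)² = 0.0333;  (1·δx/x)² = (1×0.0891)² = 0.00795
δQ/Q = √(0.0846) = 0.291
Q = 6.60, so δQ = 0.291 × 6.60 = 1.92.

6.60 ± 1.92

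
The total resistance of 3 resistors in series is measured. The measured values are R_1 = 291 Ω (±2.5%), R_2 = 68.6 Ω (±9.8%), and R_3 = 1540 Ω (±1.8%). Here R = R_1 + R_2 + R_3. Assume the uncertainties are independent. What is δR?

29.4 Ω

For a sum/difference, combine absolute errors in quadrature:
  (δR_1)² = 52.9;  (δR_2)² = 45.2;  (δR_3)² = 768
δR = √(867) = 29.4 Ω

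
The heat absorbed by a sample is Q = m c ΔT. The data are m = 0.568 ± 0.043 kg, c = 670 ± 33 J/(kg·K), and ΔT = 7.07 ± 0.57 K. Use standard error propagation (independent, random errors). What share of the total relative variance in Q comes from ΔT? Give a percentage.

44.3%

(δQ/Q)² = (1·δm/m)² + (1·δc/c)² + (1·δΔT/ΔT)²
  m term: (1×0.0757)² = 0.00573
  c term: (1×0.0493)² = 0.00243
  ΔT term: (1×0.0806)² = 0.00650
Total = 0.0147. Share from ΔT = 0.00650/0.0147 = 0.443.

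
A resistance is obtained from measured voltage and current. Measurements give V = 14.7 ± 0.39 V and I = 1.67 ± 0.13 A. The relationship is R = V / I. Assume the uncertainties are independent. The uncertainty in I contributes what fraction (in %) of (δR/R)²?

89.6%

(δR/R)² = (1·δV/V)² + (-1·δI/I)²
  V term: (1×0.0265)² = 0.000704
  I term: (-1×0.0778)² = 0.00606
Total = 0.00676. Share from I = 0.00606/0.00676 = 0.896.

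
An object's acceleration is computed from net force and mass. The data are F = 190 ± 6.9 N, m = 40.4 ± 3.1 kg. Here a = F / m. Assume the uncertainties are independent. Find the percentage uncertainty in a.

Since a is a product/quotient, work with relative uncertainties:
  (1·δF/F)² = (1×0.0363)² = 0.00132;  (-1·δm/m)² = (-1×0.0767)² = 0.00589
δa/a = √(0.00721) = 0.0849

8.49%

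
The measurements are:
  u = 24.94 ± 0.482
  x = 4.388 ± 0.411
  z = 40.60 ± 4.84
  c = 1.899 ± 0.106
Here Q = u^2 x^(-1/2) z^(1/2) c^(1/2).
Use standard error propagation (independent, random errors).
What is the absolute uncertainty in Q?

233

Q is a product of powers, so relative uncertainties combine in quadrature:
  (2·δu/u)² = (2×0.0193)² = 0.00149;  (−½·δx/x)² = (-0.5×0.0937)² = 0.00219;  (½·δz/z)² = (0.5×0.119)² = 0.00355;  (½·δc/c)² = (0.5×0.0558)² = 0.000779
δQ/Q = √(0.00802) = 0.0895
Q = 2607, so δQ = 0.0895 × 2607 = 233.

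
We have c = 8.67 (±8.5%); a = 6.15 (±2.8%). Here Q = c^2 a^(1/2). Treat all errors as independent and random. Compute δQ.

Q is a product of powers, so relative uncertainties combine in quadrature:
  (2·δc/c)² = (2×0.0850)² = 0.0289;  (½·δa/a)² = (0.5×0.0280)² = 0.000196
δQ/Q = √(0.0291) = 0.171
Q = 186, so δQ = 0.171 × 186 = 31.8.

31.8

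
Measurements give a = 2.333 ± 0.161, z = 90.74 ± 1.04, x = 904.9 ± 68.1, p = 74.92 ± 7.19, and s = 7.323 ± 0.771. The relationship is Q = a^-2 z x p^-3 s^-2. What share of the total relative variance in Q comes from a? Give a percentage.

(δQ/Q)² = (-2·δa/a)² + (1·δz/z)² + (1·δx/x)² + (-3·δp/p)² + (-2·δs/s)²
  a term: (-2×0.0690)² = 0.0190
  z term: (1×0.0115)² = 0.000131
  x term: (1×0.0753)² = 0.00566
  p term: (-3×0.0960)² = 0.0829
  s term: (-2×0.105)² = 0.0443
Total = 0.152. Share from a = 0.0190/0.152 = 0.125.

12.5%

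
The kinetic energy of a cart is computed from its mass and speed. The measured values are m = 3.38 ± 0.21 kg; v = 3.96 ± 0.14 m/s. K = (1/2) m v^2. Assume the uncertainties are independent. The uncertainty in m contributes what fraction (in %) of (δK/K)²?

(δK/K)² = (1·δm/m)² + (2·δv/v)²
  m term: (1×0.0621)² = 0.00386
  v term: (2×0.0354)² = 0.00500
Total = 0.00886. Share from m = 0.00386/0.00886 = 0.436.

43.6%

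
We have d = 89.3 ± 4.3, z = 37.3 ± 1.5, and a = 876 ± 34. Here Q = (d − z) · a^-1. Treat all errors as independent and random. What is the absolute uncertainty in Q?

Let u = d − z = 52.0. δu = √(δd² + δz²) = √(18.5 + 2.25) = 4.55, so δu/u = 0.0876.
Q is then a monomial in u, a:
δQ/Q = √((δu/u)² + (-1·δa/a)²) = √(0.00767 + 0.00151) = 0.0958
Q = 0.0594, so δQ = 0.0958 × 0.0594 = 0.00569.

0.00569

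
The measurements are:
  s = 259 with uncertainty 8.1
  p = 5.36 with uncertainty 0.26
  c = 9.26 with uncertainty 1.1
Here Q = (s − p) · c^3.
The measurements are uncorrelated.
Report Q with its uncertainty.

(2.01 ± 0.721) × 10^5

Let u = s − p = 254. δu = √(δs² + δp²) = √(65.6 + 0.0676) = 8.10, so δu/u = 0.0320.
Q is then a monomial in u, c:
δQ/Q = √((δu/u)² + (3·δc/c)²) = √(0.00102 + 0.127) = 0.358
Q = 2.01e+05, so δQ = 0.358 × 2.01e+05 = 72100.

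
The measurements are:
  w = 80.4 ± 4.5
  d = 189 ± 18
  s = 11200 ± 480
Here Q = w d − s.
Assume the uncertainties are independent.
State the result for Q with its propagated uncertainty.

Let p = w·d = 15200. δp/p = √((1·δw/w)² + (1·δd/d)²) = √(0.00313 + 0.00907) = 0.110, so δp = 1680.
Q = p − s: δQ = √(δp² + δs²) = √(2.82e+06 + 2.3e+05) = 1750
Q = 4000.

4000 ± 1750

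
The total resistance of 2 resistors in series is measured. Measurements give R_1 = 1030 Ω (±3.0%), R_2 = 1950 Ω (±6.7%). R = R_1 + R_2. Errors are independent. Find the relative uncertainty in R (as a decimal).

Each term contributes (cᵢ δxᵢ)² to (δR)²:
  (δR_1)² = 955;  (δR_2)² = 17100
δR = √(18000) = 134 Ω
R = 2980 Ω, so δR/R = 134/2980 = 0.0451.

0.0451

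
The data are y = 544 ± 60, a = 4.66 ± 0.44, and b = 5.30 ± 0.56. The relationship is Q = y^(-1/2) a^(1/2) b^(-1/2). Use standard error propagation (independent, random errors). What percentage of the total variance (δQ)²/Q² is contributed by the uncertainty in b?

(δQ/Q)² = (−½·δy/y)² + (½·δa/a)² + (−½·δb/b)²
  y term: (-0.5×0.110)² = 0.00304
  a term: (0.5×0.0944)² = 0.00223
  b term: (-0.5×0.106)² = 0.00279
Total = 0.00806. Share from b = 0.00279/0.00806 = 0.346.

34.6%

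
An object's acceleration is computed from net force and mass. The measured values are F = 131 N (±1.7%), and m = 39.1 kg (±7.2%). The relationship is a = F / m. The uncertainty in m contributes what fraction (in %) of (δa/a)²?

94.7%

(δa/a)² = (1·δF/F)² + (-1·δm/m)²
  F term: (1×0.0170)² = 0.000289
  m term: (-1×0.0720)² = 0.00518
Total = 0.00547. Share from m = 0.00518/0.00547 = 0.947.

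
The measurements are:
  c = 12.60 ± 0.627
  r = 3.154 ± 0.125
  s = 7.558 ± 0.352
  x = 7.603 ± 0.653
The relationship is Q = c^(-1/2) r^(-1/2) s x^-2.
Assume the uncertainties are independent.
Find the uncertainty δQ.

Q is a product of powers, so relative uncertainties combine in quadrature:
  (−½·δc/c)² = (-0.5×0.0498)² = 0.000619;  (−½·δr/r)² = (-0.5×0.0396)² = 0.000393;  (1·δs/s)² = (1×0.0466)² = 0.00217;  (-2·δx/x)² = (-2×0.0859)² = 0.0295
δQ/Q = √(0.0327) = 0.181
Q = 0.02074, so δQ = 0.181 × 0.02074 = 0.00375.

0.00375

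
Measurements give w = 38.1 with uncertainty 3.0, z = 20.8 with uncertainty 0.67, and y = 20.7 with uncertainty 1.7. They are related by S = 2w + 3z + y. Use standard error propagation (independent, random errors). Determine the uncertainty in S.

6.55

S is a linear combination, so absolute uncertainties add in quadrature:
  (2·δw)² = 36.0;  (3·δz)² = 4.04;  (δy)² = 2.89
δS = √(42.9) = 6.55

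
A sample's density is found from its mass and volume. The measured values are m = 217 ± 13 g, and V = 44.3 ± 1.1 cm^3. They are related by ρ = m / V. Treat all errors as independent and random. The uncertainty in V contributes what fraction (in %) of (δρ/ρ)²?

(δρ/ρ)² = (1·δm/m)² + (-1·δV/V)²
  m term: (1×0.0599)² = 0.00359
  V term: (-1×0.0248)² = 0.000617
Total = 0.00421. Share from V = 0.000617/0.00421 = 0.147.

14.7%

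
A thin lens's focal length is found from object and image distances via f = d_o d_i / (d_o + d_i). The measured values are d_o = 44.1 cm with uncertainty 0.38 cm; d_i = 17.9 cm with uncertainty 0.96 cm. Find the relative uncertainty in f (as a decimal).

∂f/∂d_o = (d_i/(d_o+d_i))² = 0.0834;  ∂f/∂d_i = (d_o/(d_o+d_i))² = 0.506
δf = √((∂f/∂d_o · δd_o)² + (∂f/∂d_i · δd_i)²) = √(0.00100 + 0.236) = 0.487 cm
f = 12.7 cm, so δf/f = 0.487/12.7 = 0.0382.

0.0382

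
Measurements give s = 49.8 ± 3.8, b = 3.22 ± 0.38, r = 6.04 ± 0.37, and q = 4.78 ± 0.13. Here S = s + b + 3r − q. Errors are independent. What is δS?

Each term contributes (cᵢ δxᵢ)² to (δS)²:
  (δs)² = 14.4;  (δb)² = 0.144;  (3·δr)² = 1.23;  (δq)² = 0.0169
δS = √(15.8) = 3.98

3.98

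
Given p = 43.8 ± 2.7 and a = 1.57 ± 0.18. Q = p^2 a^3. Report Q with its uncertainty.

7420 ± 2710

Each factor contributes (exponent × relative error)² to (δQ/Q)²:
  (2·δp/p)² = (2×0.0616)² = 0.0152;  (3·δa/a)² = (3×0.115)² = 0.118
δQ/Q = √(0.134) = 0.365
Q = 7420, so δQ = 0.365 × 7420 = 2710.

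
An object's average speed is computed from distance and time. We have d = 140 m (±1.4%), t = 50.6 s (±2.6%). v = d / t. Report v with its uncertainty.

Products/powers → add relative errors in quadrature, weighted by exponent:
  (1·δd/d)² = (1×0.0140)² = 0.000196;  (-1·δt/t)² = (-1×0.0260)² = 0.000676
δv/v = √(0.000872) = 0.0295
v = 2.77 m/s, so δv = 0.0295 × 2.77 = 0.0817 m/s.

2.77 ± 0.0817 m/s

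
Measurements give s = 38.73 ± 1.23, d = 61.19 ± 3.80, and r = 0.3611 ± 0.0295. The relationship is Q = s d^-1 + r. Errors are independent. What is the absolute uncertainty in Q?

Let p = s·d^-1 = 0.6329. δp/p = √((1·δs/s)² + (-1·δd/d)²) = √(0.00101 + 0.00386) = 0.0698, so δp = 0.0441.
Q = p + r: δQ = √(δp² + δr²) = √(0.00195 + 0.000870) = 0.0531

0.0531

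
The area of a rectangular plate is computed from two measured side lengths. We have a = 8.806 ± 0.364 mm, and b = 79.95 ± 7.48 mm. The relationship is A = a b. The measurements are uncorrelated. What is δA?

Since A is a product/quotient, work with relative uncertainties:
  (1·δa/a)² = (1×0.0413)² = 0.00171;  (1·δb/b)² = (1×0.0936)² = 0.00875
δA/A = √(0.0105) = 0.102
A = 704.0 mm^2, so δA = 0.102 × 704.0 = 72.0 mm^2.

72.0 mm^2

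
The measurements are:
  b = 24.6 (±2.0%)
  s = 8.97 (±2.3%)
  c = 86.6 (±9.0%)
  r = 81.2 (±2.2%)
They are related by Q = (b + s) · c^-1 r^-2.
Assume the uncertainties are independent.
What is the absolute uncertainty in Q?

5.96e-06

Let u = b + s = 33.6. δu = √(δb² + δs²) = √(0.242 + 0.0426) = 0.534, so δu/u = 0.0159.
Q is then a monomial in u, c, r:
δQ/Q = √((δu/u)² + (-1·δc/c)² + (-2·δr/r)²) = √(0.000253 + 0.00810 + 0.00194) = 0.101
Q = 5.88e-05, so δQ = 0.101 × 5.88e-05 = 5.96e-06.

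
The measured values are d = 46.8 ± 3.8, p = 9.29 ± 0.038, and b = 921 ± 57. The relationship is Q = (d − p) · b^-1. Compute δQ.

Let u = d − p = 37.5. δu = √(δd² + δp²) = √(14.4 + 0.00144) = 3.80, so δu/u = 0.101.
Q is then a monomial in u, b:
δQ/Q = √((δu/u)² + (-1·δb/b)²) = √(0.0103 + 0.00383) = 0.119
Q = 0.0407, so δQ = 0.119 × 0.0407 = 0.00484.

0.00484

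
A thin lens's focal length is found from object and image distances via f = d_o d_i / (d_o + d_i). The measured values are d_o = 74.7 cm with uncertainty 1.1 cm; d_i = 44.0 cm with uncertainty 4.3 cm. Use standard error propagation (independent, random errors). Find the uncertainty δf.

1.71 cm

∂f/∂d_o = (d_i/(d_o+d_i))² = 0.137;  ∂f/∂d_i = (d_o/(d_o+d_i))² = 0.396
δf = √((∂f/∂d_o · δd_o)² + (∂f/∂d_i · δd_i)²) = √(0.0228 + 2.90) = 1.71 cm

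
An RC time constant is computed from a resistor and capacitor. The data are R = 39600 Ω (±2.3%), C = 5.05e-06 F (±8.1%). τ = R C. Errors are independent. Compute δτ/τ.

Products/powers → add relative errors in quadrature, weighted by exponent:
  (1·δR/R)² = (1×0.0230)² = 0.000529;  (1·δC/C)² = (1×0.0810)² = 0.00656
δτ/τ = √(0.00709) = 0.0842

0.0842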